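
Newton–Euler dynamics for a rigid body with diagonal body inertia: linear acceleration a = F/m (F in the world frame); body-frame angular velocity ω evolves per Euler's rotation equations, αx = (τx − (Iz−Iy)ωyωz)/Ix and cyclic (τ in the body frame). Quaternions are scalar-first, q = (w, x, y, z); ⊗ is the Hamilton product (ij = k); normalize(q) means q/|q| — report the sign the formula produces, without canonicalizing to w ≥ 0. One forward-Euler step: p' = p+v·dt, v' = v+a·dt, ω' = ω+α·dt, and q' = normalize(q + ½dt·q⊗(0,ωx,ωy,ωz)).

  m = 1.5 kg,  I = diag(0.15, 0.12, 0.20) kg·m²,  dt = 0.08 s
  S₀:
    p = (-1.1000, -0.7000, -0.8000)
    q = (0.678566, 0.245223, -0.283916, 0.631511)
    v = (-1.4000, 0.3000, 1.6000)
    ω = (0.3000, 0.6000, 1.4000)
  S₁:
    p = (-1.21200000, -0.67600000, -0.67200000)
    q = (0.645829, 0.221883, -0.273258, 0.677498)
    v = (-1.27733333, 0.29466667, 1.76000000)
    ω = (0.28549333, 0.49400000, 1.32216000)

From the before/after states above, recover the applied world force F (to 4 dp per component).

velocity change Δv = (0.12266667, -0.00533333, 0.16000000)
applied force F = (2.3000, -0.1000, 3.0000)

F = (2.3000, -0.1000, 3.0000)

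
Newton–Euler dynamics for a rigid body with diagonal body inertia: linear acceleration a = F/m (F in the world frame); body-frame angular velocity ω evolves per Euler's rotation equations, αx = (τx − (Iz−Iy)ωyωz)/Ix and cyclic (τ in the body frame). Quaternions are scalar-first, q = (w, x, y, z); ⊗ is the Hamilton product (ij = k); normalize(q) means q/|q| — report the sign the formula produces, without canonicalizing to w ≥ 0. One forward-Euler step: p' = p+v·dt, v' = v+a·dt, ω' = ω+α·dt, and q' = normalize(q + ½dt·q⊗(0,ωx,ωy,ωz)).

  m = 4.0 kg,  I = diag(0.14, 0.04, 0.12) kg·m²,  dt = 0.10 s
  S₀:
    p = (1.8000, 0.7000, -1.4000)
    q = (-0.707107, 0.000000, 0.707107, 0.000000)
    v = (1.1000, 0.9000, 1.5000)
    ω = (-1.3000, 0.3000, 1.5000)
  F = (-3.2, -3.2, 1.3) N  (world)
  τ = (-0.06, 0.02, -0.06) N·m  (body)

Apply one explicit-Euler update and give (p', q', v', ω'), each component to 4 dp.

angular accel α = (-0.6857, 1.4750, -0.8250)
new body rate ω' = (-1.3686, 0.4475, 1.4175)
2q̇ = q⊗(0,ω) = (-0.2121321, 1.9798996, -0.2121321, -0.1414214)
updated quaternion q' = (-0.7141, 0.0985, 0.6930, -0.0070)
a = F/m = (-0.8000, -0.8000, 0.3250)
p + v·dt = (1.9100, 0.7900, -1.2500)
v' = v + a·dt = (1.0200, 0.8200, 1.5325)

p' = (1.9100, 0.7900, -1.2500)
q' = (-0.7141, 0.0985, 0.6930, -0.0070)
v' = (1.0200, 0.8200, 1.5325)
ω' = (-1.3686, 0.4475, 1.4175)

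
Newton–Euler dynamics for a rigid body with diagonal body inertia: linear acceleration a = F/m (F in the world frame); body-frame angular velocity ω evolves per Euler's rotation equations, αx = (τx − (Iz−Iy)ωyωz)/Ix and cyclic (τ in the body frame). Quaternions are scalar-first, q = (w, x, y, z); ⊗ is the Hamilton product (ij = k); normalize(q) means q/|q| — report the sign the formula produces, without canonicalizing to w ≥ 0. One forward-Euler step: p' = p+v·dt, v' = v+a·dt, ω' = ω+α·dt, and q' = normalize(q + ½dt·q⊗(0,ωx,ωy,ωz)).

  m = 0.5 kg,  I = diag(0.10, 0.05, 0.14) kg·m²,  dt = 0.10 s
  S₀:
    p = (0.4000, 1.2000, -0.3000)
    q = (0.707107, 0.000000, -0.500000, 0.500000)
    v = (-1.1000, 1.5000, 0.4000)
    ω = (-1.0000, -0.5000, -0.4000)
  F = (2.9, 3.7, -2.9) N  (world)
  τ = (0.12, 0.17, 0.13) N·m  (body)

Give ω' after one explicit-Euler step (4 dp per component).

ω' = (-0.8980, -0.1280, -0.2893)

gyro term ω×Iω = (0.0180, -0.0160, -0.0250)
(τ − ω×Iω)/I = (1.0200, 3.7200, 1.1071)
new body rate ω' = (-0.8980, -0.1280, -0.2893)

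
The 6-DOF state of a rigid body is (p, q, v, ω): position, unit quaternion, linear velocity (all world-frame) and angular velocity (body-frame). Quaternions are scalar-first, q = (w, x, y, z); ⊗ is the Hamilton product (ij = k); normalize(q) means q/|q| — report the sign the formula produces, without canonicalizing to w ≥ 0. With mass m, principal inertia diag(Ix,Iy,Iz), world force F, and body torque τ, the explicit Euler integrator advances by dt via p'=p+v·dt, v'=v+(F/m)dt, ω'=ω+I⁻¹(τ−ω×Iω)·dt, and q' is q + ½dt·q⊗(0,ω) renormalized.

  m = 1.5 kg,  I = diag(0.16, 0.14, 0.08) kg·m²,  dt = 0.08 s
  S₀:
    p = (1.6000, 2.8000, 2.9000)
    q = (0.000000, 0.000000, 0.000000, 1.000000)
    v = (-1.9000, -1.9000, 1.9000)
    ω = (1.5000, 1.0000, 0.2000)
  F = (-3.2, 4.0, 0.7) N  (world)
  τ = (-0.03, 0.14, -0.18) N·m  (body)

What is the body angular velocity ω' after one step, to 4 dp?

ω' = (1.4910, 1.0663, 0.0500)

(τ − ω×Iω)/I = (-0.1125, 0.8286, -1.8750)
new body rate ω' = (1.4910, 1.0663, 0.0500)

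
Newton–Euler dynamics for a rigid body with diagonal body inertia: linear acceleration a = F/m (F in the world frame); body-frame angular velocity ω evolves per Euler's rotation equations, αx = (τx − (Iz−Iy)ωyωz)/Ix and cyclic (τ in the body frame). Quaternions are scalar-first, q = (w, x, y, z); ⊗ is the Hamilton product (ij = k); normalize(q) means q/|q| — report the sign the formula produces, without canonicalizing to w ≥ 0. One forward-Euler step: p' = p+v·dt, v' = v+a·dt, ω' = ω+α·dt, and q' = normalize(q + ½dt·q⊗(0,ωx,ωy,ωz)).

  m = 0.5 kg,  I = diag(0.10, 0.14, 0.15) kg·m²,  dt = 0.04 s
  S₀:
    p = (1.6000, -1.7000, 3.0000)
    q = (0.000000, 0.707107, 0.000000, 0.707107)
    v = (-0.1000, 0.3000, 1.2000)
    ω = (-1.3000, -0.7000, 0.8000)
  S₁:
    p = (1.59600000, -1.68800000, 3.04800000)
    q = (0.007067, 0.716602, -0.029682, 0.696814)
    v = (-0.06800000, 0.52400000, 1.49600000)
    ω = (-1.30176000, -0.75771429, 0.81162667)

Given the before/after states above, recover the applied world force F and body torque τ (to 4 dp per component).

ω₁ − ω₀ = (-0.00176000, -0.05771429, 0.01162667)
ω₀×(Iω₀) = (-0.0056, 0.0520, 0.0364)
τ = I·(Δω/dt) + ω₀×(Iω₀) = (-0.0100, -0.1500, 0.0800)
velocity change Δv = (0.03200000, 0.22400000, 0.29600000)
applied force F = (0.4000, 2.8000, 3.7000)

F = (0.4000, 2.8000, 3.7000)
τ = (-0.0100, -0.1500, 0.0800)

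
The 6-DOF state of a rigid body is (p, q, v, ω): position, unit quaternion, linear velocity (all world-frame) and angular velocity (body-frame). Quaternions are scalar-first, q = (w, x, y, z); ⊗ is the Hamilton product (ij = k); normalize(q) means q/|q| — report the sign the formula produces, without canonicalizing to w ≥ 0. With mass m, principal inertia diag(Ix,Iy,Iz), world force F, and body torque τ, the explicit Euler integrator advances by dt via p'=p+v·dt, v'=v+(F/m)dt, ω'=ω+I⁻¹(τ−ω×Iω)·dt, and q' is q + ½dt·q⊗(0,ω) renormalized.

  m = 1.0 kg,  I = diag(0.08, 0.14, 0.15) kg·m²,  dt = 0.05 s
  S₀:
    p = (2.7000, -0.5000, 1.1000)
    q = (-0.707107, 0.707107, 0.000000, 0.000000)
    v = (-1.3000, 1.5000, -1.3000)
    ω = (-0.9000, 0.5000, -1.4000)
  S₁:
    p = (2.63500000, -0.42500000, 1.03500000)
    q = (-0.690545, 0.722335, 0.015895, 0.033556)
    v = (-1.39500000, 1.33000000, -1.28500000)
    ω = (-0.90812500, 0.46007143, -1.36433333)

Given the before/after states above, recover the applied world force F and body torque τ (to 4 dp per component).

F = (-1.9000, -3.4000, 0.3000)
τ = (-0.0200, -0.2000, 0.0800)

Δω = ω₁−ω₀ = (-0.00812500, -0.03992857, 0.03566667)
τ = I·(Δω/dt) + ω₀×(Iω₀) = (-0.0200, -0.2000, 0.0800)
velocity change Δv = (-0.09500000, -0.17000000, 0.01500000)
m·(v₁−v₀)/dt = (-1.9000, -3.4000, 0.3000)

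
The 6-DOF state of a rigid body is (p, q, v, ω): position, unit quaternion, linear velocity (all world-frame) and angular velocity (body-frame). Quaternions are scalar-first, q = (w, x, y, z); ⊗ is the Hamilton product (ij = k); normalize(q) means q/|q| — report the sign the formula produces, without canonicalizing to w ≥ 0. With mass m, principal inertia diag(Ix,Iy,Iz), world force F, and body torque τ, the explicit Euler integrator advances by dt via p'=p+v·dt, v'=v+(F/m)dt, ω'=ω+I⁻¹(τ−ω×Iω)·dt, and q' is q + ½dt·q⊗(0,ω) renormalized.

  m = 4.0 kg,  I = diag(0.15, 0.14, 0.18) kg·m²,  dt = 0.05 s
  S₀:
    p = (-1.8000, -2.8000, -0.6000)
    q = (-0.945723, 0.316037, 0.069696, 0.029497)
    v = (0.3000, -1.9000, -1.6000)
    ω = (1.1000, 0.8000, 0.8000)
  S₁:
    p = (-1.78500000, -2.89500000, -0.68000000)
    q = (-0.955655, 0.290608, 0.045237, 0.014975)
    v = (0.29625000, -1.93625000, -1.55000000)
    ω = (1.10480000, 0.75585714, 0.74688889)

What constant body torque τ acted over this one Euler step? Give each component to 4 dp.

ω₁ − ω₀ = (0.00480000, -0.04414286, -0.05311111)
precession coupling = (0.0256, -0.0264, -0.0088)
I·α + gyro = (0.0400, -0.1500, -0.2000)

τ = (0.0400, -0.1500, -0.2000)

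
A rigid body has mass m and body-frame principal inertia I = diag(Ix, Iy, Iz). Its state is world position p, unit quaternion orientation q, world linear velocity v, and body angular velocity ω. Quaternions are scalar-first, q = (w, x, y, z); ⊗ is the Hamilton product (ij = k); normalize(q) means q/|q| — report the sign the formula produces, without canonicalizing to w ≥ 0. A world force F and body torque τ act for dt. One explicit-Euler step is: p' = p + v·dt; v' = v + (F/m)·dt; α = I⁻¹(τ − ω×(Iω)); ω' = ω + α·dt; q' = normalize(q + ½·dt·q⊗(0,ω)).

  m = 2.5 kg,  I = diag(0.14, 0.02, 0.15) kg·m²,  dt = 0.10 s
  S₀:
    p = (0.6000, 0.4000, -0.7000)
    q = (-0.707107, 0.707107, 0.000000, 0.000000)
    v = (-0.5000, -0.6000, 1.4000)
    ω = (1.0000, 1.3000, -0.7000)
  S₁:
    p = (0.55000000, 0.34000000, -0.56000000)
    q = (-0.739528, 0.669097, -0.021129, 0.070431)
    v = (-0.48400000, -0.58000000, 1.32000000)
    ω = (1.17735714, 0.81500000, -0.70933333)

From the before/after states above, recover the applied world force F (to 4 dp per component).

F = (0.4000, 0.5000, -2.0000)

velocity change Δv = (0.01600000, 0.02000000, -0.08000000)
m·(v₁−v₀)/dt = (0.4000, 0.5000, -2.0000)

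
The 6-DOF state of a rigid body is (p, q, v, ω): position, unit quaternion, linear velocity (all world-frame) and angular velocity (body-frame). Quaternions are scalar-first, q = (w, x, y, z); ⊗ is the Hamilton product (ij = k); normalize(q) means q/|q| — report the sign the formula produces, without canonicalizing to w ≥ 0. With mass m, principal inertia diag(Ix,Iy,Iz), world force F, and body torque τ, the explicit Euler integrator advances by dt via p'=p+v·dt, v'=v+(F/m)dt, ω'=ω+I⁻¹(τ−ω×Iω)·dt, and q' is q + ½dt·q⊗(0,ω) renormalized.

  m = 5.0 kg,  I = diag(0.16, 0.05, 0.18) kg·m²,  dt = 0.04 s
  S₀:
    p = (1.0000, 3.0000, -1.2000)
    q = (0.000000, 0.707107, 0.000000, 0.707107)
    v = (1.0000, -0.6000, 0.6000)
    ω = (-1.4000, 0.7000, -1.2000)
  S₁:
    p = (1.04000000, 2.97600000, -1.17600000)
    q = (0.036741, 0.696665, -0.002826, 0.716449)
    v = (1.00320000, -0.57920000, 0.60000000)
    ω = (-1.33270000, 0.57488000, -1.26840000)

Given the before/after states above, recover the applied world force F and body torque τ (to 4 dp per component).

Δω = ω₁−ω₀ = (0.06730000, -0.12512000, -0.06840000)
gyro term ω₀×Iω₀ = (-0.1092, -0.0336, 0.1078)
τ = I·(Δω/dt) + ω₀×(Iω₀) = (0.1600, -0.1900, -0.2000)
v₁ − v₀ = (0.00320000, 0.02080000, 0.00000000)
F = m·Δv/dt = (0.4000, 2.6000, 0.0000)

F = (0.4000, 2.6000, 0.0000)
τ = (0.1600, -0.1900, -0.2000)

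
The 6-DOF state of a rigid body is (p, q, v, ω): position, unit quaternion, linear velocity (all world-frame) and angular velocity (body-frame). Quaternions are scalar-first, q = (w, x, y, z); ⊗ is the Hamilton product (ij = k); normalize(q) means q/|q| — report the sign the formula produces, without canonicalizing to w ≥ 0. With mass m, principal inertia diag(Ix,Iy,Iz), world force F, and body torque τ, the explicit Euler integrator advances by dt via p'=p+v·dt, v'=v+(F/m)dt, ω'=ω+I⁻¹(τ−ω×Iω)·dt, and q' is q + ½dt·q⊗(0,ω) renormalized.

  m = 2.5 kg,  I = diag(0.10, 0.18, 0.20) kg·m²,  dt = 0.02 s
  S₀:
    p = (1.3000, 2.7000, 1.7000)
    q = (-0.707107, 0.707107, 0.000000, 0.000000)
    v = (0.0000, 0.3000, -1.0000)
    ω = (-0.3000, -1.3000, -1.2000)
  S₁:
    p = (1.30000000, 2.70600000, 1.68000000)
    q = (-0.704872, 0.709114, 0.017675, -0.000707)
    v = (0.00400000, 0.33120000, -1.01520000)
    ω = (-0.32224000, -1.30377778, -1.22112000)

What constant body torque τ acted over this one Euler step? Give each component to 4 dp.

τ = (-0.0800, -0.0700, -0.1800)

ω₁ − ω₀ = (-0.02224000, -0.00377778, -0.02112000)
τ = I·(Δω/dt) + ω₀×(Iω₀) = (-0.0800, -0.0700, -0.1800)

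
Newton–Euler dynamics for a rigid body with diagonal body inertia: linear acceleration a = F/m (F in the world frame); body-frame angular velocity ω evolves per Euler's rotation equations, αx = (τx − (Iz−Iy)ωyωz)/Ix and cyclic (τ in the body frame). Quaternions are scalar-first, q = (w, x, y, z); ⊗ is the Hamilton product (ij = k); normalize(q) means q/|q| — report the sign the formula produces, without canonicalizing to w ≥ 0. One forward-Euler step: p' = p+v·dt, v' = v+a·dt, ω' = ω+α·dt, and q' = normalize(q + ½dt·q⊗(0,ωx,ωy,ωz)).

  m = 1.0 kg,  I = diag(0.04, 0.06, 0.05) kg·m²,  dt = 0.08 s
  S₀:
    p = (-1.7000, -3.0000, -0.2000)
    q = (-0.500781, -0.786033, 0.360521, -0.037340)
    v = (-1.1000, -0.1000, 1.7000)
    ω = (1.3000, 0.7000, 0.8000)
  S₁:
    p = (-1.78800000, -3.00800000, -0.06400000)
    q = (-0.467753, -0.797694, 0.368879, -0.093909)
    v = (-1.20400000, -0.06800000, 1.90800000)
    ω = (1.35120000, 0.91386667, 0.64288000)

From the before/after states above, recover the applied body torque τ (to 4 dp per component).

τ = (0.0200, 0.1500, -0.0800)

Δω = ω₁−ω₀ = (0.05120000, 0.21386667, -0.15712000)
precession coupling = (-0.0056, -0.0104, 0.0182)
τ = I·(Δω/dt) + ω₀×(Iω₀) = (0.0200, 0.1500, -0.0800)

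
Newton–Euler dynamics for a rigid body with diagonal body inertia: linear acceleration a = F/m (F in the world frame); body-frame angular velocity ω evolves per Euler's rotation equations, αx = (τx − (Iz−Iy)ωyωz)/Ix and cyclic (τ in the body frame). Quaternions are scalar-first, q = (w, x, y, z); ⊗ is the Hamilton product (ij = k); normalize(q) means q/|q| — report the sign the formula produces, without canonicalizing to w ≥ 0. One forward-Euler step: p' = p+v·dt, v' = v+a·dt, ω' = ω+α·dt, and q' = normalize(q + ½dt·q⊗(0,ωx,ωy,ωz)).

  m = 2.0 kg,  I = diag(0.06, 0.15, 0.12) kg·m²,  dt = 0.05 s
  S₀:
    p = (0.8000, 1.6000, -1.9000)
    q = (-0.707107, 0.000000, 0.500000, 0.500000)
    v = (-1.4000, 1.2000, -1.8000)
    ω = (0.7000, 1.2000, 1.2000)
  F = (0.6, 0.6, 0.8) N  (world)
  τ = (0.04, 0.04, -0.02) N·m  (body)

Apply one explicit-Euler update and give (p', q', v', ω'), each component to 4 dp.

ω×(Iω) gyroscopic = (-0.0432, -0.0504, 0.0756)
angular accel α = (1.3867, 0.6027, -0.7967)
new body rate ω' = (0.7693, 1.2301, 1.1602)
Hamilton product q⊗(0,ω) = (-1.2000000, -0.4949749, -0.4985284, -1.1985284)
q' = normalize(q + ½dt·q⊗(0,ω)) = (-0.7363, -0.0124, 0.4870, 0.4695)
a = F/m = (0.3000, 0.3000, 0.4000)
new position p' = (0.7300, 1.6600, -1.9900)
new velocity v' = (-1.3850, 1.2150, -1.7800)

p' = (0.7300, 1.6600, -1.9900)
q' = (-0.7363, -0.0124, 0.4870, 0.4695)
v' = (-1.3850, 1.2150, -1.7800)
ω' = (0.7693, 1.2301, 1.1602)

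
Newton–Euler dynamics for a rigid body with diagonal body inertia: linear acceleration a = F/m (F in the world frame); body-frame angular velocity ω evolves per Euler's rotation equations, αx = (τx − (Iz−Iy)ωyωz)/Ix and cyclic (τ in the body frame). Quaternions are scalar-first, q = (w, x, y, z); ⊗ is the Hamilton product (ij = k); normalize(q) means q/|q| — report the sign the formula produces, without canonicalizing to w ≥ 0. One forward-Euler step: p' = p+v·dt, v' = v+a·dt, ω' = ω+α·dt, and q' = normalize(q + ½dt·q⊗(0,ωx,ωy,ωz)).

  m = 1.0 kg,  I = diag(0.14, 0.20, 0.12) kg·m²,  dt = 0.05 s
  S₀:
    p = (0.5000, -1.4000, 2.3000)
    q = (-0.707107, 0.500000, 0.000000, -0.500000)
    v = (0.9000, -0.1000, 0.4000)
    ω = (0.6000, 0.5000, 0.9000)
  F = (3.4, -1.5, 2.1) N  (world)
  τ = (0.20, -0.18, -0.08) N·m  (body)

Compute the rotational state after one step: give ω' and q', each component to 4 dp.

ω×(Iω) gyroscopic = (-0.0360, 0.0108, 0.0180)
(τ − ω×Iω)/I = (1.6857, -0.9540, -0.8167)
new body rate ω' = (0.6843, 0.4523, 0.8592)
2q̇ = q⊗(0,ω) = (0.1500000, -0.1742642, -1.1035535, -0.3863963)
q + ½dt·q⊗(0,ω), renormalized = (-0.7030, 0.4954, -0.0276, -0.5094)

ω' = (0.6843, 0.4523, 0.8592)
q' = (-0.7030, 0.4954, -0.0276, -0.5094)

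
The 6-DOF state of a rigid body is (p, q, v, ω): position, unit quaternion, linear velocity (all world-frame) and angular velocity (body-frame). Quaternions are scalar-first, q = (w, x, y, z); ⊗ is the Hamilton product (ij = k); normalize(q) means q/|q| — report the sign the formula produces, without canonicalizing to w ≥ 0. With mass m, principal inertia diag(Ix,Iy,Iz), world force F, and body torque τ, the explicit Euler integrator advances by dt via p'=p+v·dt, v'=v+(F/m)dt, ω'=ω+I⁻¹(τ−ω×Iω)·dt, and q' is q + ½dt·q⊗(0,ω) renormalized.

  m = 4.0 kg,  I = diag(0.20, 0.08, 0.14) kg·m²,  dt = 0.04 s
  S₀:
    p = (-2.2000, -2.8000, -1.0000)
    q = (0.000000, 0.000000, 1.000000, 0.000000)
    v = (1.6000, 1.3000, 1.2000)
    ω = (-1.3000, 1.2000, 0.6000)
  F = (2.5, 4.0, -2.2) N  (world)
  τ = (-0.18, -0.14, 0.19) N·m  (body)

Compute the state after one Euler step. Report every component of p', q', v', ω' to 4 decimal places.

linear accel F/m = (0.6250, 1.0000, -0.5500)
p' = p + v·dt = (-2.1360, -2.7480, -0.9520)
v + (F/m)dt = (1.6250, 1.3400, 1.1780)
α = I⁻¹(τ − ω×Iω) = (-1.1160, -1.1650, 0.0200)
new body rate ω' = (-1.3446, 1.1534, 0.6008)
2q̇ = q⊗(0,ω) = (-1.2000000, 0.6000000, 0.0000000, 1.3000000)
q' = normalize(q + ½dt·q⊗(0,ω)) = (-0.0240, 0.0120, 0.9993, 0.0260)

p' = (-2.1360, -2.7480, -0.9520)
q' = (-0.0240, 0.0120, 0.9993, 0.0260)
v' = (1.6250, 1.3400, 1.1780)
ω' = (-1.3446, 1.1534, 0.6008)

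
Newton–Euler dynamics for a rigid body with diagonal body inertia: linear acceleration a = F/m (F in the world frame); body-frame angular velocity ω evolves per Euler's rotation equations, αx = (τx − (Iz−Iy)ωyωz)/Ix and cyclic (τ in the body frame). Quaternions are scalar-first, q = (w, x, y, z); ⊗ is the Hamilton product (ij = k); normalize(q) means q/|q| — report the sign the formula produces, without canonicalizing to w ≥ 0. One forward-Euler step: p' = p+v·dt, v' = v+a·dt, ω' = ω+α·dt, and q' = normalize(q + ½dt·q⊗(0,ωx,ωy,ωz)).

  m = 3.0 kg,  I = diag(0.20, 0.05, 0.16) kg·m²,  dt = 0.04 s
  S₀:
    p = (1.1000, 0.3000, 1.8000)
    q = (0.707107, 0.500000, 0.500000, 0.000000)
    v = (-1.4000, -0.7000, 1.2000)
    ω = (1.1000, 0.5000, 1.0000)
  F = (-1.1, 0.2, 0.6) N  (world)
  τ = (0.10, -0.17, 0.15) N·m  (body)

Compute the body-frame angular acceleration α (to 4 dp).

ω×(Iω) gyroscopic = (0.0550, 0.0440, -0.0825)
α = I⁻¹(τ − ω×Iω) = (0.2250, -4.2800, 1.4531)

α = (0.2250, -4.2800, 1.4531)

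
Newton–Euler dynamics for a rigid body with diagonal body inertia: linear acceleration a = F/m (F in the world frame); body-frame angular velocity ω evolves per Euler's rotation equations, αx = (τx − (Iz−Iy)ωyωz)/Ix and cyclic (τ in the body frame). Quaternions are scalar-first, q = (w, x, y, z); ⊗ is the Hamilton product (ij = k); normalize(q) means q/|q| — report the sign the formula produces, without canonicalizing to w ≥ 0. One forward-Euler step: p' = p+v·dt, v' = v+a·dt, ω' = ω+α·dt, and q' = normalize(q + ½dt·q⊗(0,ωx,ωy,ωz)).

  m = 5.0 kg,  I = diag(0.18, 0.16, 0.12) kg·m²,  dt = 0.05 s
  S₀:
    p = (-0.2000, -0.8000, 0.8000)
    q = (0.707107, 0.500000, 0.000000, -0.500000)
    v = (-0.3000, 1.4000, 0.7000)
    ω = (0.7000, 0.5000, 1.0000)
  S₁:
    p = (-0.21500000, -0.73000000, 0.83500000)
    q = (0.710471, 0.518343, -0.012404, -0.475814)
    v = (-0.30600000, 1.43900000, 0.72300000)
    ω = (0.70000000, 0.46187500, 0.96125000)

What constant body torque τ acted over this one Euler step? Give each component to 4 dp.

τ = (-0.0200, -0.0800, -0.1000)

ω₁ − ω₀ = (0.00000000, -0.03812500, -0.03875000)
I·α + gyro = (-0.0200, -0.0800, -0.1000)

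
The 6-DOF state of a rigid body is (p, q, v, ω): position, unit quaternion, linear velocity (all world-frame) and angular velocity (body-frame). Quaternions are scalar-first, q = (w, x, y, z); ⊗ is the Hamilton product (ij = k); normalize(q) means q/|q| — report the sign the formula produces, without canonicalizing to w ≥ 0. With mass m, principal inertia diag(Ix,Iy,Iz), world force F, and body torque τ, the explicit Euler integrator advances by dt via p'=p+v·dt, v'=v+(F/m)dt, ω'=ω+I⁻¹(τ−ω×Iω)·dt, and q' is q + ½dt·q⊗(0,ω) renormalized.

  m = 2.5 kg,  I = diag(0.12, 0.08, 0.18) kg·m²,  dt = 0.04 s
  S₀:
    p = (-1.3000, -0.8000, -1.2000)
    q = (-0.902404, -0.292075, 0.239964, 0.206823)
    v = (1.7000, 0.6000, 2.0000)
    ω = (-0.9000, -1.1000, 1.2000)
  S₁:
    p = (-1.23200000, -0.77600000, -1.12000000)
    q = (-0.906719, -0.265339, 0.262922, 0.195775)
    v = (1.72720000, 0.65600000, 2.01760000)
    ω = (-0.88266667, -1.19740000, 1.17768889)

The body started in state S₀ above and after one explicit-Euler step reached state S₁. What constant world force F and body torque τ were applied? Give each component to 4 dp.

F = (1.7000, 3.5000, 1.1000)
τ = (-0.0800, -0.1300, -0.1400)

ω₁ − ω₀ = (0.01733333, -0.09740000, -0.02231111)
I·α + gyro = (-0.0800, -0.1300, -0.1400)
Δv = v₁−v₀ = (0.02720000, 0.05600000, 0.01760000)
applied force F = (1.7000, 3.5000, 1.1000)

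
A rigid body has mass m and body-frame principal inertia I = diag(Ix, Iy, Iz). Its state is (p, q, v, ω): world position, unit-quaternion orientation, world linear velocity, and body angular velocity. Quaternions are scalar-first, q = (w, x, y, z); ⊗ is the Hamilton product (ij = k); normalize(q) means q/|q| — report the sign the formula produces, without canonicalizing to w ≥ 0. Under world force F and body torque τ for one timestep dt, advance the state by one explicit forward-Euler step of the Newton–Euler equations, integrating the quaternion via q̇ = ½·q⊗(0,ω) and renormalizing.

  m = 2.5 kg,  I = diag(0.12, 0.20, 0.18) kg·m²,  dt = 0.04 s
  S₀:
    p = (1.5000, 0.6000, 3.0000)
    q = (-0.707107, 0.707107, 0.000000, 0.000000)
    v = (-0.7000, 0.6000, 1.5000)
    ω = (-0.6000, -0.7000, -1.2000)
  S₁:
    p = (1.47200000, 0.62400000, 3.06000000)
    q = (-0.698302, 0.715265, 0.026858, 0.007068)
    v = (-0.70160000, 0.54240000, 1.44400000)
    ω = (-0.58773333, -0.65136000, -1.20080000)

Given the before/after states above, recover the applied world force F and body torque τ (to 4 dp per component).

ω₁ − ω₀ = (0.01226667, 0.04864000, -0.00080000)
applied torque τ = (0.0200, 0.2000, 0.0300)
v₁ − v₀ = (-0.00160000, -0.05760000, -0.05600000)
F = m·Δv/dt = (-0.1000, -3.6000, -3.5000)

F = (-0.1000, -3.6000, -3.5000)
τ = (0.0200, 0.2000, 0.0300)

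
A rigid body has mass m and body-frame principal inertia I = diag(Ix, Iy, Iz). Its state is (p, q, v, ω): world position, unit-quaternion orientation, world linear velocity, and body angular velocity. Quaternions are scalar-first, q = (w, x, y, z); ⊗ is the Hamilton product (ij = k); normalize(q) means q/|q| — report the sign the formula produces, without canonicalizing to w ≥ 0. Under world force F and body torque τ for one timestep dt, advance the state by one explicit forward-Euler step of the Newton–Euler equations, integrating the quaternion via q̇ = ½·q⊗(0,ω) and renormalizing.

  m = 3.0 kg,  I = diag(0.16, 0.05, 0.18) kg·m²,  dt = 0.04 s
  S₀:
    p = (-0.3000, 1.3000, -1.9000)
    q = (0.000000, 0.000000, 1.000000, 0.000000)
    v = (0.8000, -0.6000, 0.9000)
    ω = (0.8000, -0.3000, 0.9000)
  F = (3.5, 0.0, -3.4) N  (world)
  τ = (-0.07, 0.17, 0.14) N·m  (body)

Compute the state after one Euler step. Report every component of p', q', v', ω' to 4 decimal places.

precession coupling ω×(Iω) = (-0.0351, -0.0144, 0.0264)
α = I⁻¹(τ − ω×Iω) = (-0.2181, 3.6880, 0.6311)
ω + α·dt = (0.7913, -0.1525, 0.9252)
Hamilton product q⊗(0,ω) = (0.3000000, 0.9000000, 0.0000000, -0.8000000)
q' = normalize(q + ½dt·q⊗(0,ω)) = (0.0060, 0.0180, 0.9997, -0.0160)
new position p' = (-0.2680, 1.2760, -1.8640)
new velocity v' = (0.8467, -0.6000, 0.8547)

p' = (-0.2680, 1.2760, -1.8640)
q' = (0.0060, 0.0180, 0.9997, -0.0160)
v' = (0.8467, -0.6000, 0.8547)
ω' = (0.7913, -0.1525, 0.9252)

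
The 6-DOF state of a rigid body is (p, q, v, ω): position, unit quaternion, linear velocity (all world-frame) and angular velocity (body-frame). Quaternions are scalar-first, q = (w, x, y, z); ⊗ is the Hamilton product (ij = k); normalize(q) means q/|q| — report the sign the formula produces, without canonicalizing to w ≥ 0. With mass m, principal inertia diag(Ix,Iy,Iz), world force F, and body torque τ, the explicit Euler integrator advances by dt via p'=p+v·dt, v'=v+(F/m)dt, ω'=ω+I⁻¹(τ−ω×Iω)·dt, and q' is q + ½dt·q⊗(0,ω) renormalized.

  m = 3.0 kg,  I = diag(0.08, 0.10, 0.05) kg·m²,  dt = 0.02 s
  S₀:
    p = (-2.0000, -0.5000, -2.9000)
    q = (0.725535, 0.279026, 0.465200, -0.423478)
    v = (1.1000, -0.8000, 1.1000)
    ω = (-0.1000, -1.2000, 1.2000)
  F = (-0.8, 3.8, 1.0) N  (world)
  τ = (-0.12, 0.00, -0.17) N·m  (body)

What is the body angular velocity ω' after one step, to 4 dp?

(τ − ω×Iω)/I = (-2.4000, 0.0360, -3.4480)
ω + α·dt = (-0.1480, -1.1993, 1.1310)

ω' = (-0.1480, -1.1993, 1.1310)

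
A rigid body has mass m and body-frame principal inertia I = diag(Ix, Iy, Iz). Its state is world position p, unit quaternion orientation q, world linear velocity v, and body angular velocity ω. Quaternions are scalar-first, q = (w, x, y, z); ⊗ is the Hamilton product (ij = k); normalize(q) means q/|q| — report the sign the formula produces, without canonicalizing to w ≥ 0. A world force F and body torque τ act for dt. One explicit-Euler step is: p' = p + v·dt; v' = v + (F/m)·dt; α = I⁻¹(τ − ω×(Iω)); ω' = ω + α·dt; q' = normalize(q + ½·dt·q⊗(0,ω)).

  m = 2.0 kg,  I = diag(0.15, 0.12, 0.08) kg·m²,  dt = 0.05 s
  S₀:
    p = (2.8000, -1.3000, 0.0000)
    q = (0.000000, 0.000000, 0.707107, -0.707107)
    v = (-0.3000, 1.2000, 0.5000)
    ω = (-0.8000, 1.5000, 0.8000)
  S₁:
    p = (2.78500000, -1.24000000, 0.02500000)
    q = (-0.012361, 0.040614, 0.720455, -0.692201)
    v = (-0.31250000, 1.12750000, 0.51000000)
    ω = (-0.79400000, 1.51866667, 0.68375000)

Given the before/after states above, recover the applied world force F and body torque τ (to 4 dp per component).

F = (-0.5000, -2.9000, 0.4000)
τ = (-0.0300, 0.0000, -0.1500)

velocity change Δv = (-0.01250000, -0.07250000, 0.01000000)
applied force F = (-0.5000, -2.9000, 0.4000)
Δω = ω₁−ω₀ = (0.00600000, 0.01866667, -0.11625000)
precession coupling = (-0.0480, -0.0448, 0.0360)
applied torque τ = (-0.0300, 0.0000, -0.1500)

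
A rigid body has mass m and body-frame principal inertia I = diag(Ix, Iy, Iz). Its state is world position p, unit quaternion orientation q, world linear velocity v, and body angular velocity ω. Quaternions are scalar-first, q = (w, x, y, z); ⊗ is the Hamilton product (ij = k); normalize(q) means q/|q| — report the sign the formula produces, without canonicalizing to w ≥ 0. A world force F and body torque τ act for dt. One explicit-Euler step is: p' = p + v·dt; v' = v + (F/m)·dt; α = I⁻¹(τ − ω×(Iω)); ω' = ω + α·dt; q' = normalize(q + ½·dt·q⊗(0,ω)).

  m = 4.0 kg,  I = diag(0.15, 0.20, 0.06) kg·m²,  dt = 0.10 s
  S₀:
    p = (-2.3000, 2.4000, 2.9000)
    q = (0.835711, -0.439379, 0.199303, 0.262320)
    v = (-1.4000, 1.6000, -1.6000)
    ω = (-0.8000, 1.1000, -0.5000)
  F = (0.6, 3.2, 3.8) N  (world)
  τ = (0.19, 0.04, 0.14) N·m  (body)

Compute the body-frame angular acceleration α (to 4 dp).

α = (0.7533, 0.0200, 3.0667)

ω×(Iω) gyroscopic = (0.0770, 0.0360, -0.0440)
(τ − ω×Iω)/I = (0.7533, 0.0200, 3.0667)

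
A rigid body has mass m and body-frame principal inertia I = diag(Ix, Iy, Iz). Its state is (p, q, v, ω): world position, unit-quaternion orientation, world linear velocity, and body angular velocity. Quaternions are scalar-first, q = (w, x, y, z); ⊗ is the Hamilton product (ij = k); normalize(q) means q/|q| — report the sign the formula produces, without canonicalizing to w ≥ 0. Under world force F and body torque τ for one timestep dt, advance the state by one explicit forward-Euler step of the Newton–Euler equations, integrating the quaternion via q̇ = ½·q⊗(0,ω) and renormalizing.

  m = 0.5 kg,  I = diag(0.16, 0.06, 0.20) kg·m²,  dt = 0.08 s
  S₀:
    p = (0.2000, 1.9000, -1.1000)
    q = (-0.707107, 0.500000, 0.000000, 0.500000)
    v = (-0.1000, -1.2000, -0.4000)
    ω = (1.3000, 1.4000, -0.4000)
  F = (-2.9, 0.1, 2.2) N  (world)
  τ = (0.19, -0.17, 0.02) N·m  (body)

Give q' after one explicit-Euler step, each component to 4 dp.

2q̇ = q⊗(0,ω) = (-0.4500000, -1.6192391, -0.1399498, 0.9828428)
q' = normalize(q + ½dt·q⊗(0,ω)) = (-0.7229, 0.4339, -0.0056, 0.5377)

q' = (-0.7229, 0.4339, -0.0056, 0.5377)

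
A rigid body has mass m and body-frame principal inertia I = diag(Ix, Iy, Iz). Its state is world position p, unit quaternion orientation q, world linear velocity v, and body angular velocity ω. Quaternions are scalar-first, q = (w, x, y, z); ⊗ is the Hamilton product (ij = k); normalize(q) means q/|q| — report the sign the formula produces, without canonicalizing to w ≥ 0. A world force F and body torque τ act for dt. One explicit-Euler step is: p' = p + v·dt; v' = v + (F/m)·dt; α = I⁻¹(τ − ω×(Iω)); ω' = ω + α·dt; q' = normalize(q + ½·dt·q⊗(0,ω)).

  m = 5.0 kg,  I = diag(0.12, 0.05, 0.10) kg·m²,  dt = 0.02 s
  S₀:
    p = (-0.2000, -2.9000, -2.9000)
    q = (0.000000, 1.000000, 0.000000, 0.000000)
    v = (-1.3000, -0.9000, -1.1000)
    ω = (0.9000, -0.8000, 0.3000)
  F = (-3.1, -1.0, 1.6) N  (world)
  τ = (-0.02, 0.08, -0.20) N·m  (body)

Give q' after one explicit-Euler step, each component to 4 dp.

2q̇ = q⊗(0,ω) = (-0.9000000, 0.0000000, -0.3000000, -0.8000000)
updated quaternion q' = (-0.0090, 0.9999, -0.0030, -0.0080)

q' = (-0.0090, 0.9999, -0.0030, -0.0080)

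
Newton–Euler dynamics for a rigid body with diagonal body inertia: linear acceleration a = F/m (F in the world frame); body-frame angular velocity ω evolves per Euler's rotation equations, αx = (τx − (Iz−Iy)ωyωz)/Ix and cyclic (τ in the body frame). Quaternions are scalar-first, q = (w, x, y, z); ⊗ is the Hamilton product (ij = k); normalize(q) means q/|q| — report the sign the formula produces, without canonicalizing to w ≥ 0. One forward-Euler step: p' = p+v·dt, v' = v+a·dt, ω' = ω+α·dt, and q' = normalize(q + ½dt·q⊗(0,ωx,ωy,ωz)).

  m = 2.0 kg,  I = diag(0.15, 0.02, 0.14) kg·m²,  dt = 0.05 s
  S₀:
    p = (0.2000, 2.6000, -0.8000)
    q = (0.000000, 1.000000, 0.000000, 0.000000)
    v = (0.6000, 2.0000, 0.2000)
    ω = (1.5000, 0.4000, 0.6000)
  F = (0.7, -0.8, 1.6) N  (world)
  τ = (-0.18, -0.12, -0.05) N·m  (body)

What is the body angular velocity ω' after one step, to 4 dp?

gyro term ω×Iω = (0.0288, 0.0090, -0.0780)
α = I⁻¹(τ − ω×Iω) = (-1.3920, -6.4500, 0.2000)
ω' = ω + α·dt = (1.4304, 0.0775, 0.6100)

ω' = (1.4304, 0.0775, 0.6100)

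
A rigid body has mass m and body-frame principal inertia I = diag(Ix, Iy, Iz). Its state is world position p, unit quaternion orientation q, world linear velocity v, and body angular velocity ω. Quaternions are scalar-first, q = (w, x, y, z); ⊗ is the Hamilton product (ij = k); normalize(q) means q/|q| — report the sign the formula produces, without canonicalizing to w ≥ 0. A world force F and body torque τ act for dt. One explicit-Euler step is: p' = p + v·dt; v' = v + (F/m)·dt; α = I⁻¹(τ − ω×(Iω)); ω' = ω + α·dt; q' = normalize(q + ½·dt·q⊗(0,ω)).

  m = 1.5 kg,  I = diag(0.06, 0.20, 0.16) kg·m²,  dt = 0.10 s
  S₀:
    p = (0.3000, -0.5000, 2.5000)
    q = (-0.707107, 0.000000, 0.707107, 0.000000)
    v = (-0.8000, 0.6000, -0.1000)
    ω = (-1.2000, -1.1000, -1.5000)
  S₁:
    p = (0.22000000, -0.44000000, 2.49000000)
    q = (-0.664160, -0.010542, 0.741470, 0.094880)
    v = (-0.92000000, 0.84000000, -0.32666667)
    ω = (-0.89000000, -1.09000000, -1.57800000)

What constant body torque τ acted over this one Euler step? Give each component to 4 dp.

τ = (0.1200, -0.1600, 0.0600)

ω₁ − ω₀ = (0.31000000, 0.01000000, -0.07800000)
applied torque τ = (0.1200, -0.1600, 0.0600)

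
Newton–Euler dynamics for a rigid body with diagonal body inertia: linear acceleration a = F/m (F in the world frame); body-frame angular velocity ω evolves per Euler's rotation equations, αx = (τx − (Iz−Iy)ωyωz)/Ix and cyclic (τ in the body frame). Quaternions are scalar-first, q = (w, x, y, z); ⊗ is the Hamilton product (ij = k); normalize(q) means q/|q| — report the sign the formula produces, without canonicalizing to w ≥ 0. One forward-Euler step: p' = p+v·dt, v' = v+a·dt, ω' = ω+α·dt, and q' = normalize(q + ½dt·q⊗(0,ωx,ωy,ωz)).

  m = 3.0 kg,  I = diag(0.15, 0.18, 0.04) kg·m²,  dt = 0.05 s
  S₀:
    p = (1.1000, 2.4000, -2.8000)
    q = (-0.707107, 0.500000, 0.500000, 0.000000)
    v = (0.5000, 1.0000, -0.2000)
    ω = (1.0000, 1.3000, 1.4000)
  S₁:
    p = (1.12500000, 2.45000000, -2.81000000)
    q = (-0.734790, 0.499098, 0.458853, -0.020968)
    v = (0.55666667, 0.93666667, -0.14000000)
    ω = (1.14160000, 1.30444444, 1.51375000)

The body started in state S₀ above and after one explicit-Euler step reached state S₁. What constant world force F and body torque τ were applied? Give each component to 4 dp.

F = (3.4000, -3.8000, 3.6000)
τ = (0.1700, 0.1700, 0.1300)

v₁ − v₀ = (0.05666667, -0.06333333, 0.06000000)
applied force F = (3.4000, -3.8000, 3.6000)
ω₁ − ω₀ = (0.14160000, 0.00444444, 0.11375000)
applied torque τ = (0.1700, 0.1700, 0.1300)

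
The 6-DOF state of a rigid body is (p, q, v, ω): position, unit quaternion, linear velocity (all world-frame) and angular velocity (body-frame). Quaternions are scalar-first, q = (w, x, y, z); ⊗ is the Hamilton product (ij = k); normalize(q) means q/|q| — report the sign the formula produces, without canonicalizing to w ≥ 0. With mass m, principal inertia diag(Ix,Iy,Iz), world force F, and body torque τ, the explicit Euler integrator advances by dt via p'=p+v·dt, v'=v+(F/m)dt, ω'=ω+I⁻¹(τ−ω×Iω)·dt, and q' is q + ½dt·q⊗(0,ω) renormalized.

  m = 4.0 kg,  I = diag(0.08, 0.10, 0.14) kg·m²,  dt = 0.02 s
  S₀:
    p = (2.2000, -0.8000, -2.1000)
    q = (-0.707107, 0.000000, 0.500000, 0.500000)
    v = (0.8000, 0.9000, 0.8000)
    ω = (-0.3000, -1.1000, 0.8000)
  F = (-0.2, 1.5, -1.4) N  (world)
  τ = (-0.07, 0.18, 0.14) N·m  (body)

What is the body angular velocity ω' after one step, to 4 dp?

ω' = (-0.3087, -1.0669, 0.8191)

precession coupling ω×(Iω) = (-0.0352, 0.0144, 0.0066)
angular accel α = (-0.4350, 1.6560, 0.9529)
ω + α·dt = (-0.3087, -1.0669, 0.8191)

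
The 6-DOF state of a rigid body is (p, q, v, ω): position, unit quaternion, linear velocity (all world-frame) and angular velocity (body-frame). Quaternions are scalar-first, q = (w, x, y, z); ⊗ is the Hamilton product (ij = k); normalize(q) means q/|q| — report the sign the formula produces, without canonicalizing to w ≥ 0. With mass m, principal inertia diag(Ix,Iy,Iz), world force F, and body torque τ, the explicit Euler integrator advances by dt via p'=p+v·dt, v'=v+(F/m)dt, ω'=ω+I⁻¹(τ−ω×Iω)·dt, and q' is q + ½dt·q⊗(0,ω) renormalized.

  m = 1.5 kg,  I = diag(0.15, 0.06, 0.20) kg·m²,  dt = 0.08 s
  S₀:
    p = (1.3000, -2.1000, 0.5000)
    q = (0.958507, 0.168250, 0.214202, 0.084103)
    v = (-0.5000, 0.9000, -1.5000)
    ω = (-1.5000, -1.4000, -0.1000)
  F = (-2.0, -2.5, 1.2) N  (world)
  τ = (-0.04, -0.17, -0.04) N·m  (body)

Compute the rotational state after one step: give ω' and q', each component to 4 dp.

gyro term ω×Iω = (0.0196, -0.0075, -0.1890)
(τ − ω×Iω)/I = (-0.3973, -2.7083, 0.7450)
ω' = ω + α·dt = (-1.5318, -1.6167, -0.0404)
q⊗(0,ω) = (0.5606681, -1.3414365, -1.4512393, -0.0100977)
updated quaternion q' = (0.9776, 0.1142, 0.1556, 0.0834)

ω' = (-1.5318, -1.6167, -0.0404)
q' = (0.9776, 0.1142, 0.1556, 0.0834)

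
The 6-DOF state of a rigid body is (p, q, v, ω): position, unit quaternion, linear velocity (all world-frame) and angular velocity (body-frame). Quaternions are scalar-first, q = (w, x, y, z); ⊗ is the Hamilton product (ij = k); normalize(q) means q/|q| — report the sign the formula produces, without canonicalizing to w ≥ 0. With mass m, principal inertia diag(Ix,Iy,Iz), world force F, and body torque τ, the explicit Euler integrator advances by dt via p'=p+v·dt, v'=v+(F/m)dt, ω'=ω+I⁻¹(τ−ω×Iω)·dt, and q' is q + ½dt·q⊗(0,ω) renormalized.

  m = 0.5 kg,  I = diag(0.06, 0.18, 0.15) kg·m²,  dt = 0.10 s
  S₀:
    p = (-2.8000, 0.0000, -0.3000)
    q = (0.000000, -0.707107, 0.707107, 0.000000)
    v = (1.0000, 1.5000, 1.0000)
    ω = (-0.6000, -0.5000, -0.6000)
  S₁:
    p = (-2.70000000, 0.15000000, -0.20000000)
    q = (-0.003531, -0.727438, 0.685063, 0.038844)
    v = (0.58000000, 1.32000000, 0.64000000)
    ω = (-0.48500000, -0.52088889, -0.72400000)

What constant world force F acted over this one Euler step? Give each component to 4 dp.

v₁ − v₀ = (-0.42000000, -0.18000000, -0.36000000)
F = m·Δv/dt = (-2.1000, -0.9000, -1.8000)

F = (-2.1000, -0.9000, -1.8000)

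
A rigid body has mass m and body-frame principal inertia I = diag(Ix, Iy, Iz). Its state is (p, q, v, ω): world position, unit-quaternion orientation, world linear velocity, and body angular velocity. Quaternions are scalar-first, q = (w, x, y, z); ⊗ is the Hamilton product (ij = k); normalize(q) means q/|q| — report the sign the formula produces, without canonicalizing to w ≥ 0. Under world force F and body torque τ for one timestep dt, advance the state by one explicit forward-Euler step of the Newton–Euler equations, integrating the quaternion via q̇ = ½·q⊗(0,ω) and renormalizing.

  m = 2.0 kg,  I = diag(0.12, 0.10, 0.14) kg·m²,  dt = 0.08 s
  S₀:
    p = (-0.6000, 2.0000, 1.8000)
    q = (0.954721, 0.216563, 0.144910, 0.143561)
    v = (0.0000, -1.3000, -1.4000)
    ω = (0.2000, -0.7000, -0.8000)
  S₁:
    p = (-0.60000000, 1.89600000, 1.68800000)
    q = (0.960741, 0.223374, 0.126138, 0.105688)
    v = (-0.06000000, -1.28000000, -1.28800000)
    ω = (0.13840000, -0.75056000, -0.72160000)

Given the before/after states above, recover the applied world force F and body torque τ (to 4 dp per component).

v₁ − v₀ = (-0.06000000, 0.02000000, 0.11200000)
m·(v₁−v₀)/dt = (-1.5000, 0.5000, 2.8000)
ω₁ − ω₀ = (-0.06160000, -0.05056000, 0.07840000)
ω₀×(Iω₀) = (0.0224, 0.0032, 0.0028)
I·α + gyro = (-0.0700, -0.0600, 0.1400)

F = (-1.5000, 0.5000, 2.8000)
τ = (-0.0700, -0.0600, 0.1400)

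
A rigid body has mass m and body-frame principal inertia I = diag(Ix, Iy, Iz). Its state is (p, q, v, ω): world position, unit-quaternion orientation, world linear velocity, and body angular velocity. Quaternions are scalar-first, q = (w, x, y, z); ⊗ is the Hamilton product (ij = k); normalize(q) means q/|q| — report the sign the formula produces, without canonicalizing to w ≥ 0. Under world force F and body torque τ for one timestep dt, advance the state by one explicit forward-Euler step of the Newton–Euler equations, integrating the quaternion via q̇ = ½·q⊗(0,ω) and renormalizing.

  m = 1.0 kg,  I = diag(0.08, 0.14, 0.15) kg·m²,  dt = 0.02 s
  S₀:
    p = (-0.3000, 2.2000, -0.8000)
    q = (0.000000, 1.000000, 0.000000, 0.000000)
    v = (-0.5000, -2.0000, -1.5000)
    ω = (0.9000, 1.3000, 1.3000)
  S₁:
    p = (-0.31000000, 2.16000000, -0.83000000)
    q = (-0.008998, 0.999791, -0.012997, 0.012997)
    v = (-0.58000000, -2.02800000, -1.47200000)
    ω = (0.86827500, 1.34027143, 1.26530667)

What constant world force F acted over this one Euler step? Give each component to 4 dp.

F = (-4.0000, -1.4000, 1.4000)

Δv = v₁−v₀ = (-0.08000000, -0.02800000, 0.02800000)
F = m·Δv/dt = (-4.0000, -1.4000, 1.4000)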